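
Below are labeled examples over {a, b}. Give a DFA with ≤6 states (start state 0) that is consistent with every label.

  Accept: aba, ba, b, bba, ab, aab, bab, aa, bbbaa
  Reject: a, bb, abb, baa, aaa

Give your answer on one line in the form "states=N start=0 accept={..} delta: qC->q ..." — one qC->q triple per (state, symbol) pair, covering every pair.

Fold the examples into a partial DFA from state 0: repeatedly fix the first undefined (state, symbol) met by the shortest-then-alphabetical prefix, trying targets in increasing order and rejecting any under which an Accept and a Reject string meet in one state with the same remainder; add a state when all current targets are rejected. Accepting states are where Accept strings end.
a: 0a undefined. 0a->0: no, aa/a meet in 0. Open state 1: 0a->1.
b: 0b undefined. 0b->0: no, ba/a meet in 1. 0b->1: no, b/a meet in 1. Open state 2: 0b->2.
aa: 1a undefined. 1a->0: ok.
ab: 1b undefined. 1b->0: no, aba/a meet in 1. 1b->1: no, ab/a meet in 1. 1b->2: ok.
ba: 2a undefined. 2a->0: ok.
bb: 2b undefined. 2b->0: no, aba/bb meet in 0. 2b->1: no, bbbaa/a meet in 1. 2b->2: no, b/bb meet in 2. Open state 3: 2b->3.
bba: 3a undefined. 3a->0: ok.
bbb: 3b undefined. 3b->0: ok.
All examples now run through 4 states with every (state, symbol) defined. Accept strings end in {0,2}, Reject strings end in {1,3}; accept={0,2}.

states=4 start=0 accept={0,2} delta: 0a->1 0b->2 1a->0 1b->2 2a->0 2b->3 3a->0 3b->0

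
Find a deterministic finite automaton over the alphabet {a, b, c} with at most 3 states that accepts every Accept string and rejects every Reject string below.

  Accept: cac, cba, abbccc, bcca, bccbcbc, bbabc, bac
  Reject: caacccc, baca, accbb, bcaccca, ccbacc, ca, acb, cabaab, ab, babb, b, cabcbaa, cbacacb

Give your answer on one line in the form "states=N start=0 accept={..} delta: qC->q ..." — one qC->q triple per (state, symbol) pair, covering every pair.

Fold the examples into a partial DFA from state 0: repeatedly fix the first undefined (state, symbol) met by the shortest-then-alphabetical prefix, trying targets in increasing order and rejecting any under which an Accept and a Reject string meet in one state with the same remainder; add a state when all current targets are rejected. Accepting states are where Accept strings end.
a: 0a undefined. 0a->0: ok.
b: 0b undefined. 0b->0: ok.
c: 0c undefined. 0c->0: no, cac/caacccc meet in 0. Open state 1: 0c->1.
ca: 1a undefined. 1a->0: ok.
cb: 1b undefined. 1b->0: no, cba/baca meet in 0. 1b->1: no, cac/acb meet in 1. Open state 2: 1b->2.
cc: 1c undefined. 1c->0: no, bcca/caacccc meet in 0. 1c->1: no, cac/caacccc meet in 1. 1c->2: ok.
cba: 2a undefined. 2a->0: no, cba/baca meet in 0. 2a->1: ok.
ccb: 2b undefined. 2b->0: ok.
abbccc: 2c undefined. 2c->0: no, cac/caacccc meet in 1. 2c->1: ok.
All examples now run through 3 states with every (state, symbol) defined. Accept strings end in {1}, Reject strings end in {0,2}; accept={1}.

states=3 start=0 accept={1} delta: 0a->0 0b->0 0c->1 1a->0 1b->2 1c->2 2a->1 2b->0 2c->1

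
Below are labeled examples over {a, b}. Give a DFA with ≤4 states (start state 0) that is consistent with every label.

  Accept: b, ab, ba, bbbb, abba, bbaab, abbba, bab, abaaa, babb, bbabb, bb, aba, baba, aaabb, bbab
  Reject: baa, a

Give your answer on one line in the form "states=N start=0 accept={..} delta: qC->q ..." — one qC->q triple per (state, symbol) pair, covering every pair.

Fold the examples into a partial DFA from state 0: repeatedly fix the first undefined (state, symbol) met by the shortest-then-alphabetical prefix, trying targets in increasing order and rejecting any under which an Accept and a Reject string meet in one state with the same remainder; add a state when all current targets are rejected. Accepting states are where Accept strings end.
a: 0a undefined. 0a->0: ok.
b: 0b undefined. 0b->0: no, b/baa meet in 0. Open state 1: 0b->1.
ba: 1a undefined. 1a->0: no, ba/baa meet in 0. 1a->1: no, b/baa meet in 1. Open state 2: 1a->2.
bb: 1b undefined. 1b->0: no, bbbb/a meet in 0. 1b->1: ok.
baa: 2a undefined. 2a->0: no, abaaa/baa meet in 0. 2a->1: no, b/baa meet in 1. 2a->2: no, ba/baa meet in 2. Open state 3: 2a->3.
bab: 2b undefined. 2b->0: no, bab/a meet in 0. 2b->1: ok.
abaaa: 3a undefined. 3a->0: no, abaaa/a meet in 0. 3a->1: ok.
bbaab: 3b undefined. 3b->0: no, bbaab/a meet in 0. 3b->1: ok.
All examples now run through 4 states with every (state, symbol) defined. Accept strings end in {1,2}, Reject strings end in {0,3}; accept={1,2}.

states=4 start=0 accept={1,2} delta: 0a->0 0b->1 1a->2 1b->1 2a->3 2b->1 3a->1 3b->1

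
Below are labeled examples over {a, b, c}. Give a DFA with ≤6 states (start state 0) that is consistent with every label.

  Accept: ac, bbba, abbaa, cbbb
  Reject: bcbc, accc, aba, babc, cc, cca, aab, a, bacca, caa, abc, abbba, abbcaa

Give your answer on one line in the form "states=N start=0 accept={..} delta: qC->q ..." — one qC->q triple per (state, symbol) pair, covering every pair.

Fold the examples into a partial DFA from state 0: repeatedly fix the first undefined (state, symbol) met by the shortest-then-alphabetical prefix, trying targets in increasing order and rejecting any under which an Accept and a Reject string meet in one state with the same remainder; add a state when all current targets are rejected. Accepting states are where Accept strings end.
a: 0a undefined. 0a->0: no, bbba/abbba meet in 0 with "bbba" left. Open state 1: 0a->1.
b: 0b undefined. 0b->0: no, bbba/a meet in 1. 0b->1: ok.
c: 0c undefined. 0c->0: ok.
aa: 1a undefined. 1a->0: no, ac/babc meet in 1 with "c" left. 1a->1: ok.
ab: 1b undefined. 1b->0: no, bbba/aba meet in 1. 1b->1: no, ac/babc meet in 1 with "c" left. Open state 2: 1b->2.
ac: 1c undefined. 1c->0: no, ac/bcbc meet in 0. 1c->1: no, ac/accc meet in 1. 1c->2: no, ac/aab meet in 2. Open state 3: 1c->3.
aba: 2a undefined. 2a->0: ok.
abb: 2b undefined. 2b->0: no, bbba/cca meet in 1. 2b->1: no, bbba/cca meet in 1. 2b->2: no, bbba/aba meet in 0. 2b->3: ok.
abc: 2c undefined. 2c->0: ok.
acc: 3c undefined. 3c->0: ok.
bcb: 3b undefined. 3b->0: ok.
abba: 3a undefined. 3a->0: no, bbba/bcbc meet in 0. 3a->1: no, bbba/cca meet in 1. 3a->2: no, bbba/aab meet in 2. 3a->3: ok.
All examples now run through 4 states with every (state, symbol) defined. Accept strings end in {3}, Reject strings end in {0,1,2}; accept={3}.

states=4 start=0 accept={3} delta: 0a->1 0b->1 0c->0 1a->1 1b->2 1c->3 2a->0 2b->3 2c->0 3a->3 3b->0 3c->0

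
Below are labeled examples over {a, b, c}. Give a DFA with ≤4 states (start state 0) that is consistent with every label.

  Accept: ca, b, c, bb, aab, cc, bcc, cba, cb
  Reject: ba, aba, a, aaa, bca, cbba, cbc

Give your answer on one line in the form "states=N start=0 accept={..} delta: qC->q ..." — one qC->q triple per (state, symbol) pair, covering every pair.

states=4 start=0 accept={1,2,3} delta: 0a->0 0b->1 0c->2 1a->0 1b->1 1c->0 2a->1 2b->3 2c->1 3a->1 3b->0 3c->0

Grow the machine one transition at a time. Run the examples from 0; the earliest place one falls off (shortest prefix, ties alphabetical) gets sent to the lowest-numbered state that keeps every Accept/Reject pair distinguishable — a pair clashes when both reach the same state with identical unread suffix — and to a fresh state only if none does.
a: 0a undefined. 0a->0: ok.
b: 0b undefined. 0b->0: no, ca/bca meet in 0 with "ca" left. Open state 1: 0b->1.
c: 0c undefined. 0c->0: no, ca/a meet in 0. 0c->1: no, ca/ba meet in 1 with "a" left. Open state 2: 0c->2.
ba: 1a undefined. 1a->0: ok.
bb: 1b undefined. 1b->0: no, bb/ba meet in 0. 1b->1: ok.
bc: 1c undefined. 1c->0: ok.
ca: 2a undefined. 2a->0: no, ca/ba meet in 0. 2a->1: ok.
cb: 2b undefined. 2b->0: no, c/cbc meet in 2. 2b->1: no, cba/ba meet in 0. 2b->2: no, ca/cbba meet in 1. Open state 3: 2b->3.
cc: 2c undefined. 2c->0: no, cc/ba meet in 0. 2c->1: ok.
cba: 3a undefined. 3a->0: no, cba/ba meet in 0. 3a->1: ok.
cbb: 3b undefined. 3b->0: ok.
cbc: 3c undefined. 3c->0: ok.
All examples now run through 4 states with every (state, symbol) defined. Accept strings end in {1,2,3}, Reject strings end in {0}; accept={1,2,3}.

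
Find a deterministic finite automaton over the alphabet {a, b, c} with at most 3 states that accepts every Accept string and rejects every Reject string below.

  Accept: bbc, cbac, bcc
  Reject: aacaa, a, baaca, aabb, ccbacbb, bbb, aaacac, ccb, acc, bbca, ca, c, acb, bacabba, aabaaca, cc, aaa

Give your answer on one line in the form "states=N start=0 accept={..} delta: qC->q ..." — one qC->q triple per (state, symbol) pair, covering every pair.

states=3 start=0 accept={2} delta: 0a->0 0b->1 0c->0 1a->1 1b->1 1c->2 2a->0 2b->0 2c->2

Grow the machine one transition at a time. Run the examples from 0; the earliest place one falls off (shortest prefix, ties alphabetical) gets sent to the lowest-numbered state that keeps every Accept/Reject pair distinguishable — a pair clashes when both reach the same state with identical unread suffix — and to a fresh state only if none does.
a: 0a undefined. 0a->0: ok.
b: 0b undefined. 0b->0: no, bbc/c meet in 0 with "c" left. Open state 1: 0b->1.
c: 0c undefined. 0c->0: ok.
ba: 1a undefined. 1a->0: no, cbac/aacaa meet in 0. 1a->1: ok.
bb: 1b undefined. 1b->0: no, bbc/aacaa meet in 0. 1b->1: ok.
bc: 1c undefined. 1c->0: no, bbc/aacaa meet in 0. 1c->1: no, bbc/baaca meet in 1. Open state 2: 1c->2.
bcc: 2c undefined. 2c->0: no, bcc/aacaa meet in 0. 2c->1: no, bcc/aabb meet in 1. 2c->2: ok.
baca: 2a undefined. 2a->0: ok.
ccbacb: 2b undefined. 2b->0: ok.
All examples now run through 3 states with every (state, symbol) defined. Accept strings end in {2}, Reject strings end in {0,1}; accept={2}.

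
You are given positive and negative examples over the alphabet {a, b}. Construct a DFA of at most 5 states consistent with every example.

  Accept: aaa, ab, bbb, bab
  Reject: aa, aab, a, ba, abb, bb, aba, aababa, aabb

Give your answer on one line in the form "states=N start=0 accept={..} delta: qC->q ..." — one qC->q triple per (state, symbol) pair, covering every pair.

Grow the machine one transition at a time. Run the examples from 0; the earliest place one falls off (shortest prefix, ties alphabetical) gets sent to the lowest-numbered state that keeps every Accept/Reject pair distinguishable — a pair clashes when both reach the same state with identical unread suffix — and to a fresh state only if none does.
a: 0a undefined. 0a->0: no, aaa/aa meet in 0. Open state 1: 0a->1.
b: 0b undefined. 0b->0: no, bbb/bb meet in 0. 0b->1: no, ab/bb meet in 1 with "b" left. Open state 2: 0b->2.
aa: 1a undefined. 1a->0: no, aaa/a meet in 1. 1a->1: no, aaa/aa meet in 1. 1a->2: no, aaa/ba meet in 2 with "a" left. Open state 3: 1a->3.
ab: 1b undefined. 1b->0: ok.
ba: 2a undefined. 2a->0: no, ab/ba meet in 0. 2a->1: ok.
bb: 2b undefined. 2b->0: no, ab/bb meet in 0. 2b->1: ok.
aaa: 3a undefined. 3a->0: ok.
aab: 3b undefined. 3b->0: no, aaa/aab meet in 0. 3b->1: no, aaa/aabb meet in 0. 3b->2: ok.
All examples now run through 4 states with every (state, symbol) defined. Accept strings end in {0}, Reject strings end in {1,2,3}; accept={0}.

states=4 start=0 accept={0} delta: 0a->1 0b->2 1a->3 1b->0 2a->1 2b->1 3a->0 3b->2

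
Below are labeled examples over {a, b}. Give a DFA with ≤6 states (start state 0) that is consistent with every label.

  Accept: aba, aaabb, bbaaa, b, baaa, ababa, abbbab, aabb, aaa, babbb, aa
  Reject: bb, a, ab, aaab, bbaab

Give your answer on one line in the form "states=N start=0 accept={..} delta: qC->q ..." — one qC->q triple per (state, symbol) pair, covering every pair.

states=5 start=0 accept={0,2,4} delta: 0a->1 0b->2 1a->2 1b->3 2a->2 2b->3 3a->0 3b->4 4a->0 4b->4

Grow the machine one transition at a time. Run the examples from 0; the earliest place one falls off (shortest prefix, ties alphabetical) gets sent to the lowest-numbered state that keeps every Accept/Reject pair distinguishable — a pair clashes when both reach the same state with identical unread suffix — and to a fresh state only if none does.
a: 0a undefined. 0a->0: no, aaabb/bb meet in 0 with "bb" left. Open state 1: 0a->1.
b: 0b undefined. 0b->0: no, b/bb meet in 0. 0b->1: no, b/a meet in 1. Open state 2: 0b->2.
aa: 1a undefined. 1a->0: no, aabb/bb meet in 2 with "b" left. 1a->1: no, aaa/a meet in 1. 1a->2: ok.
ab: 1b undefined. 1b->0: no, aba/a meet in 1. 1b->1: no, abbbab/bb meet in 2 with "b" left. 1b->2: no, b/ab meet in 2. Open state 3: 1b->3.
ba: 2a undefined. 2a->0: no, aaabb/bb meet in 2 with "b" left. 2a->1: no, baaa/a meet in 1. 2a->2: ok.
bb: 2b undefined. 2b->0: no, babbb/bb meet in 0. 2b->1: no, aaabb/ab meet in 3. 2b->2: no, aaabb/bb meet in 2. 2b->3: ok.
aba: 3a undefined. 3a->0: ok.
abb: 3b undefined. 3b->0: no, abbbab/bb meet in 3. 3b->1: no, aaabb/a meet in 1. 3b->2: no, babbb/bb meet in 3. 3b->3: no, aaabb/bb meet in 3. Open state 4: 3b->4.
abbb: 4b undefined. 4b->0: no, abbbab/bb meet in 3. 4b->1: no, abbbab/bb meet in 3. 4b->2: no, abbbab/bb meet in 3. 4b->3: no, babbb/bb meet in 3. 4b->4: ok.
abbba: 4a undefined. 4a->0: ok.
All examples now run through 5 states with every (state, symbol) defined. Accept strings end in {0,2,4}, Reject strings end in {1,3}; accept={0,2,4}.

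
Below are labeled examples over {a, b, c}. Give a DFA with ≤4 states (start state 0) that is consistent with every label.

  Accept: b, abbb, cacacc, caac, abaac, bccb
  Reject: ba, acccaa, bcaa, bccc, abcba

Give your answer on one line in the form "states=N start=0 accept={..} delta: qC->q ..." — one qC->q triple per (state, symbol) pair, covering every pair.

states=4 start=0 accept={1,2} delta: 0a->0 0b->1 0c->1 1a->0 1b->0 1c->2 2a->0 2b->0 2c->3 3a->0 3b->1 3c->0

Grow the machine one transition at a time. Run the examples from 0; the earliest place one falls off (shortest prefix, ties alphabetical) gets sent to the lowest-numbered state that keeps every Accept/Reject pair distinguishable — a pair clashes when both reach the same state with identical unread suffix — and to a fresh state only if none does.
a: 0a undefined. 0a->0: ok.
b: 0b undefined. 0b->0: no, b/ba meet in 0. Open state 1: 0b->1.
c: 0c undefined. 0c->0: no, cacacc/acccaa meet in 0. 0c->1: ok.
ba: 1a undefined. 1a->0: ok.
bc: 1c undefined. 1c->0: no, cacacc/ba meet in 0. 1c->1: no, b/bccc meet in 1. Open state 2: 1c->2.
abb: 1b undefined. 1b->0: ok.
bca: 2a undefined. 2a->0: ok.
bcc: 2c undefined. 2c->0: no, b/bccc meet in 1. 2c->1: no, cacacc/bccc meet in 2. 2c->2: no, cacacc/bccc meet in 2. Open state 3: 2c->3.
abcb: 2b undefined. 2b->0: ok.
bccb: 3b undefined. 3b->0: no, bccb/ba meet in 0. 3b->1: ok.
bccc: 3c undefined. 3c->0: ok.
accca: 3a undefined. 3a->0: ok.
All examples now run through 4 states with every (state, symbol) defined. Accept strings end in {1,2}, Reject strings end in {0}; accept={1,2}.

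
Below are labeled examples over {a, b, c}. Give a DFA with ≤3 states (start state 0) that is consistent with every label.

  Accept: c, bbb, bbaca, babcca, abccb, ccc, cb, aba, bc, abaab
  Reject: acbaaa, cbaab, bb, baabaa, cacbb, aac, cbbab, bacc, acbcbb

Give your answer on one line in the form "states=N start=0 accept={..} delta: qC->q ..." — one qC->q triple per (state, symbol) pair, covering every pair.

State merging on the prefix tree: take the shortest (then alphabetical) example prefix whose next move is undefined and point that move at state 0, else 1, else 2, ...; a target is out if some Accept/Reject pair would then sit in one state with the same input left (inseparable). If every existing state is out, open a new one.
a: 0a undefined. 0a->0: no, c/aac meet in 0 with "c" left. Open state 1: 0a->1.
b: 0b undefined. 0b->0: no, bbb/bb meet in 0. 0b->1: ok.
c: 0c undefined. 0c->0: ok.
aa: 1a undefined. 1a->0: no, c/aac meet in 0. 1a->1: no, bc/aac meet in 1 with "c" left. Open state 2: 1a->2.
ab: 1b undefined. 1b->0: no, c/bb meet in 0. 1b->1: no, bbb/bb meet in 1. 1b->2: ok.
ac: 1c undefined. 1c->0: ok.
aac: 2c undefined. 2c->0: no, c/aac meet in 0. 2c->1: no, c/bacc meet in 0. 2c->2: ok.
aba: 2a undefined. 2a->0: no, c/baabaa meet in 0. 2a->1: ok.
bab: 2b undefined. 2b->0: ok.
All examples now run through 3 states with every (state, symbol) defined. Accept strings end in {0,1}, Reject strings end in {2}; accept={0,1}.

states=3 start=0 accept={0,1} delta: 0a->1 0b->1 0c->0 1a->2 1b->2 1c->0 2a->1 2b->0 2c->2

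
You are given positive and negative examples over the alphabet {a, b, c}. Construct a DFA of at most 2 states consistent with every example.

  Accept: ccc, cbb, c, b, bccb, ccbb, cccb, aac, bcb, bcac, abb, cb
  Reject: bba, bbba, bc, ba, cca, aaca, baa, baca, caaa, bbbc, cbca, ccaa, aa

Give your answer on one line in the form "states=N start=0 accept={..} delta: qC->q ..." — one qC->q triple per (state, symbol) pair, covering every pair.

states=2 start=0 accept={1} delta: 0a->0 0b->1 0c->1 1a->0 1b->1 1c->0

Grow the machine one transition at a time. Run the examples from 0; the earliest place one falls off (shortest prefix, ties alphabetical) gets sent to the lowest-numbered state that keeps every Accept/Reject pair distinguishable — a pair clashes when both reach the same state with identical unread suffix — and to a fresh state only if none does.
a: 0a undefined. 0a->0: ok.
b: 0b undefined. 0b->0: no, c/bc meet in 0 with "c" left. Open state 1: 0b->1.
c: 0c undefined. 0c->0: no, ccc/cca meet in 0. 0c->1: ok.
ba: 1a undefined. 1a->0: ok.
bb: 1b undefined. 1b->0: no, abb/bba meet in 0. 1b->1: ok.
bc: 1c undefined. 1c->0: ok.
All examples now run through 2 states with every (state, symbol) defined. Accept strings end in {1}, Reject strings end in {0}; accept={1}.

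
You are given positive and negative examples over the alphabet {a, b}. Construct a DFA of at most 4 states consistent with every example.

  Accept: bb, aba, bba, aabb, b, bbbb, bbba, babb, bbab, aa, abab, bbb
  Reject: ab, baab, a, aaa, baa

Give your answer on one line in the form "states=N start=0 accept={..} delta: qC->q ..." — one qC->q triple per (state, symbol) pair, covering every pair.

Fold the examples into a partial DFA from state 0: repeatedly fix the first undefined (state, symbol) met by the shortest-then-alphabetical prefix, trying targets in increasing order and rejecting any under which an Accept and a Reject string meet in one state with the same remainder; add a state when all current targets are rejected. Accepting states are where Accept strings end.
a: 0a undefined. 0a->0: no, b/ab meet in 0 with "b" left. Open state 1: 0a->1.
b: 0b undefined. 0b->0: no, bba/a meet in 1. 0b->1: no, bb/ab meet in 1 with "b" left. Open state 2: 0b->2.
aa: 1a undefined. 1a->0: ok.
ab: 1b undefined. 1b->0: no, aba/a meet in 1. 1b->1: ok.
ba: 2a undefined. 2a->0: ok.
bb: 2b undefined. 2b->0: no, bba/ab meet in 1. 2b->1: no, bb/ab meet in 1. 2b->2: ok.
All examples now run through 3 states with every (state, symbol) defined. Accept strings end in {0,2}, Reject strings end in {1}; accept={0,2}.

states=3 start=0 accept={0,2} delta: 0a->1 0b->2 1a->0 1b->1 2a->0 2b->2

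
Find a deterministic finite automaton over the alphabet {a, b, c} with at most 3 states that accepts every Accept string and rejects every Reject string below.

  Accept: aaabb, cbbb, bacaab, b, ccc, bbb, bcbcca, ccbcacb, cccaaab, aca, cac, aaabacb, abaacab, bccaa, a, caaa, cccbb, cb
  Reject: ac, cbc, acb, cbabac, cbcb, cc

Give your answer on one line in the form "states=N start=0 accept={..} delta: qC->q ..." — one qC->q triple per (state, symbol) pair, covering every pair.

Grow the machine one transition at a time. Run the examples from 0; the earliest place one falls off (shortest prefix, ties alphabetical) gets sent to the lowest-numbered state that keeps every Accept/Reject pair distinguishable — a pair clashes when both reach the same state with identical unread suffix — and to a fresh state only if none does.
a: 0a undefined. 0a->0: no, cb/acb meet in 0 with "cb" left. Open state 1: 0a->1.
b: 0b undefined. 0b->0: ok.
c: 0c undefined. 0c->0: no, cbbb/cbc meet in 0. 0c->1: ok.
aa: 1a undefined. 1a->0: ok.
ab: 1b undefined. 1b->0: no, aaabb/cbcb meet in 0. 1b->1: ok.
ac: 1c undefined. 1c->0: no, bacaab/ac meet in 0. 1c->1: no, aaabb/ac meet in 1. Open state 2: 1c->2.
aca: 2a undefined. 2a->0: ok.
acb: 2b undefined. 2b->0: no, b/acb meet in 0. 2b->1: no, aaabb/acb meet in 1. 2b->2: ok.
ccc: 2c undefined. 2c->0: no, ccbcacb/ac meet in 2. 2c->1: ok.
All examples now run through 3 states with every (state, symbol) defined. Accept strings end in {0,1}, Reject strings end in {2}; accept={0,1}.

states=3 start=0 accept={0,1} delta: 0a->1 0b->0 0c->1 1a->0 1b->1 1c->2 2a->0 2b->2 2c->1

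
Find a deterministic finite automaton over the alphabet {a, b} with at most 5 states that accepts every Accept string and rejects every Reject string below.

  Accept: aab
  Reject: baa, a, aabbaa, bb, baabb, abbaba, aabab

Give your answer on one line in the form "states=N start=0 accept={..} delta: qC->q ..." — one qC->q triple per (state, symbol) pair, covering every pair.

State merging on the prefix tree: take the shortest (then alphabetical) example prefix whose next move is undefined and point that move at state 0, else 1, else 2, ...; a target is out if some Accept/Reject pair would then sit in one state with the same input left (inseparable). If every existing state is out, open a new one.
a: 0a undefined. 0a->0: ok.
b: 0b undefined. 0b->0: no, aab/baa meet in 0. Open state 1: 0b->1.
ba: 1a undefined. 1a->0: no, aab/aabab meet in 1. 1a->1: no, aab/baa meet in 1. Open state 2: 1a->2.
bb: 1b undefined. 1b->0: ok.
baa: 2a undefined. 2a->0: ok.
aabab: 2b undefined. 2b->0: ok.
All examples now run through 3 states with every (state, symbol) defined. Accept strings end in {1}, Reject strings end in {0,2}; accept={1}.

states=3 start=0 accept={1} delta: 0a->0 0b->1 1a->2 1b->0 2a->0 2b->0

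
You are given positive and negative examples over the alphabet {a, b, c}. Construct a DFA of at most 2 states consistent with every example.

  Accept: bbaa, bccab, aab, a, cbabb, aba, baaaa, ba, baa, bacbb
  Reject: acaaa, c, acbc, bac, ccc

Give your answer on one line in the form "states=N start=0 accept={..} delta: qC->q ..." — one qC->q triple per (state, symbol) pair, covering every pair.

states=2 start=0 accept={0} delta: 0a->0 0b->0 0c->1 1a->1 1b->0 1c->0

Fold the examples into a partial DFA from state 0: repeatedly fix the first undefined (state, symbol) met by the shortest-then-alphabetical prefix, trying targets in increasing order and rejecting any under which an Accept and a Reject string meet in one state with the same remainder; add a state when all current targets are rejected. Accepting states are where Accept strings end.
a: 0a undefined. 0a->0: ok.
b: 0b undefined. 0b->0: ok.
c: 0c undefined. 0c->0: no, bbaa/acaaa meet in 0. Open state 1: 0c->1.
cb: 1b undefined. 1b->0: ok.
cc: 1c undefined. 1c->0: ok.
aca: 1a undefined. 1a->0: no, bbaa/acaaa meet in 0. 1a->1: ok.
All examples now run through 2 states with every (state, symbol) defined. Accept strings end in {0}, Reject strings end in {1}; accept={0}.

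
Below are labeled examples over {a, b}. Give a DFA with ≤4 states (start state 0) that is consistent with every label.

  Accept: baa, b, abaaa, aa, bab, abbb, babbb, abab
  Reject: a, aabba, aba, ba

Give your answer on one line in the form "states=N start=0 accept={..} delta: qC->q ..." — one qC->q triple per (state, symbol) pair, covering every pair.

states=4 start=0 accept={0,2} delta: 0a->1 0b->0 1a->0 1b->2 2a->3 2b->0 3a->1 3b->0

State merging on the prefix tree: take the shortest (then alphabetical) example prefix whose next move is undefined and point that move at state 0, else 1, else 2, ...; a target is out if some Accept/Reject pair would then sit in one state with the same input left (inseparable). If every existing state is out, open a new one.
a: 0a undefined. 0a->0: no, aa/a meet in 0. Open state 1: 0a->1.
b: 0b undefined. 0b->0: ok.
aa: 1a undefined. 1a->0: ok.
ab: 1b undefined. 1b->0: no, abaaa/a meet in 1. 1b->1: no, baa/aba meet in 0. Open state 2: 1b->2.
aba: 2a undefined. 2a->0: no, baa/aba meet in 0. 2a->1: no, abaaa/a meet in 1. 2a->2: no, abaaa/aba meet in 2. Open state 3: 2a->3.
abb: 2b undefined. 2b->0: ok.
abaa: 3a undefined. 3a->0: no, abaaa/a meet in 1. 3a->1: ok.
abab: 3b undefined. 3b->0: ok.
All examples now run through 4 states with every (state, symbol) defined. Accept strings end in {0,2}, Reject strings end in {1,3}; accept={0,2}.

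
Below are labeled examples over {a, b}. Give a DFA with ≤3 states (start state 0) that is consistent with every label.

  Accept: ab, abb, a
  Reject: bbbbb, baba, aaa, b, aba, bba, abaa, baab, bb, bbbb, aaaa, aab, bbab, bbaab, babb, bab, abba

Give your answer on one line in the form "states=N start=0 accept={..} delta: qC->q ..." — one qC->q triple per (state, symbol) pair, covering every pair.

Grow the machine one transition at a time. Run the examples from 0; the earliest place one falls off (shortest prefix, ties alphabetical) gets sent to the lowest-numbered state that keeps every Accept/Reject pair distinguishable — a pair clashes when both reach the same state with identical unread suffix — and to a fresh state only if none does.
a: 0a undefined. 0a->0: no, ab/b meet in 0 with "b" left. Open state 1: 0a->1.
b: 0b undefined. 0b->0: no, ab/bbab meet in 1 with "b" left. 0b->1: no, ab/bb meet in 1 with "b" left. Open state 2: 0b->2.
aa: 1a undefined. 1a->0: no, a/aaa meet in 1. 1a->1: no, ab/aab meet in 1 with "b" left. 1a->2: ok.
ab: 1b undefined. 1b->0: no, abb/b meet in 2. 1b->1: ok.
ba: 2a undefined. 2a->0: no, ab/baab meet in 1. 2a->1: no, ab/aaa meet in 1. 2a->2: ok.
bb: 2b undefined. 2b->0: no, ab/baba meet in 1. 2b->1: no, ab/bbbbb meet in 1. 2b->2: ok.
All examples now run through 3 states with every (state, symbol) defined. Accept strings end in {1}, Reject strings end in {2}; accept={1}.

states=3 start=0 accept={1} delta: 0a->1 0b->2 1a->2 1b->1 2a->2 2b->2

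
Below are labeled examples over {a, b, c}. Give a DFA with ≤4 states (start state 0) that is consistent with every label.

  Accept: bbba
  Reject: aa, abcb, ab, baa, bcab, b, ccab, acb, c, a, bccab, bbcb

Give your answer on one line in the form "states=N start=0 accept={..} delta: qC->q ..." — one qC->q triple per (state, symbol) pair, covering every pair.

states=3 start=0 accept={2} delta: 0a->0 0b->1 0c->0 1a->0 1b->2 1c->0 2a->2 2b->2 2c->0

Fold the examples into a partial DFA from state 0: repeatedly fix the first undefined (state, symbol) met by the shortest-then-alphabetical prefix, trying targets in increasing order and rejecting any under which an Accept and a Reject string meet in one state with the same remainder; add a state when all current targets are rejected. Accepting states are where Accept strings end.
a: 0a undefined. 0a->0: ok.
b: 0b undefined. 0b->0: no, bbba/aa meet in 0. Open state 1: 0b->1.
c: 0c undefined. 0c->0: ok.
ba: 1a undefined. 1a->0: ok.
bb: 1b undefined. 1b->0: no, bbba/aa meet in 0. 1b->1: no, bbba/aa meet in 0. Open state 2: 1b->2.
bc: 1c undefined. 1c->0: ok.
bbb: 2b undefined. 2b->0: no, bbba/aa meet in 0. 2b->1: no, bbba/aa meet in 0. 2b->2: ok.
bbc: 2c undefined. 2c->0: ok.
bbba: 2a undefined. 2a->0: no, bbba/aa meet in 0. 2a->1: no, bbba/abcb meet in 1. 2a->2: ok.
All examples now run through 3 states with every (state, symbol) defined. Accept strings end in {2}, Reject strings end in {0,1}; accept={2}.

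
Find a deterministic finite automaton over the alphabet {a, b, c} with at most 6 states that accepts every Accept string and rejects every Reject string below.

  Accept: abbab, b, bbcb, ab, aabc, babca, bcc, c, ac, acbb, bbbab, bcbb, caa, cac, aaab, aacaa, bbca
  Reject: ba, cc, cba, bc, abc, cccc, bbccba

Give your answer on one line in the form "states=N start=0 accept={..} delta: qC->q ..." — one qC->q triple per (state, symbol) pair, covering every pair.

states=6 start=0 accept={0,2,3,5} delta: 0a->1 0b->2 0c->2 1a->2 1b->2 1c->0 2a->1 2b->3 2c->4 3a->1 3b->0 3c->5 4a->5 4b->0 4c->2 5a->0 5b->0 5c->0

Fold the examples into a partial DFA from state 0: repeatedly fix the first undefined (state, symbol) met by the shortest-then-alphabetical prefix, trying targets in increasing order and rejecting any under which an Accept and a Reject string meet in one state with the same remainder; add a state when all current targets are rejected. Accepting states are where Accept strings end.
a: 0a undefined. 0a->0: no, aabc/bc meet in 0 with "bc" left. Open state 1: 0a->1.
b: 0b undefined. 0b->0: no, bcc/cc meet in 0 with "cc" left. 0b->1: no, ac/bc meet in 1 with "c" left. Open state 2: 0b->2.
c: 0c undefined. 0c->0: no, c/cc meet in 0. 0c->1: no, ac/cc meet in 1 with "c" left. 0c->2: ok.
aa: 1a undefined. 1a->0: no, aabc/cc meet in 2 with "c" left. 1a->1: no, aabc/abc meet in 1 with "bc" left. 1a->2: ok.
ab: 1b undefined. 1b->0: no, b/abc meet in 2. 1b->1: no, ac/abc meet in 1 with "c" left. 1b->2: ok.
ac: 1c undefined. 1c->0: ok.
ba: 2a undefined. 2a->0: no, ac/ba meet in 0. 2a->1: ok.
bb: 2b undefined. 2b->0: no, bbca/ba meet in 1. 2b->1: no, abbab/ba meet in 1. 2b->2: no, aabc/cc meet in 2 with "c" left. Open state 3: 2b->3.
bc: 2c undefined. 2c->0: no, babca/ba meet in 1. 2c->1: no, b/cccc meet in 2. 2c->2: no, b/cc meet in 2. 2c->3: no, babca/cba meet in 3 with "a" left. Open state 4: 2c->4.
bbb: 3b undefined. 3b->0: ok.
bbc: 3c undefined. 3c->0: no, bbca/ba meet in 1. 3c->1: no, aabc/ba meet in 1. 3c->2: no, bbca/ba meet in 1. 3c->3: no, bbca/cba meet in 3 with "a" left. 3c->4: no, aabc/cc meet in 4. Open state 5: 3c->5.
bcb: 4b undefined. 4b->0: ok.
bcc: 4c undefined. 4c->0: no, b/cccc meet in 2. 4c->1: no, bcc/ba meet in 1. 4c->2: ok.
cba: 3a undefined. 3a->0: no, ac/cba meet in 0. 3a->1: ok.
aaca: 4a undefined. 4a->0: no, aacaa/ba meet in 1. 4a->1: no, babca/ba meet in 1. 4a->2: no, aacaa/ba meet in 1. 4a->3: no, aacaa/ba meet in 1. 4a->4: no, babca/cc meet in 4. 4a->5: ok.
bbca: 5a undefined. 5a->0: ok.
bbcb: 5b undefined. 5b->0: ok.
bbcc: 5c undefined. 5c->0: ok.
All examples now run through 6 states with every (state, symbol) defined. Accept strings end in {0,2,3,5}, Reject strings end in {1,4}; accept={0,2,3,5}.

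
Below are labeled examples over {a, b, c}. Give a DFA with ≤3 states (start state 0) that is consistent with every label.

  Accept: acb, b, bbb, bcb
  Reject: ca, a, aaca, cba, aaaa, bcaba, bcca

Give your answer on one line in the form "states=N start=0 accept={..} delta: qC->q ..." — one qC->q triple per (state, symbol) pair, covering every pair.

State merging on the prefix tree: take the shortest (then alphabetical) example prefix whose next move is undefined and point that move at state 0, else 1, else 2, ...; a target is out if some Accept/Reject pair would then sit in one state with the same input left (inseparable). If every existing state is out, open a new one.
a: 0a undefined. 0a->0: ok.
b: 0b undefined. 0b->0: no, b/a meet in 0. Open state 1: 0b->1.
c: 0c undefined. 0c->0: ok.
bb: 1b undefined. 1b->0: ok.
bc: 1c undefined. 1c->0: ok.
cba: 1a undefined. 1a->0: ok.
All examples now run through 2 states with every (state, symbol) defined. Accept strings end in {1}, Reject strings end in {0}; accept={1}.

states=2 start=0 accept={1} delta: 0a->0 0b->1 0c->0 1a->0 1b->0 1c->0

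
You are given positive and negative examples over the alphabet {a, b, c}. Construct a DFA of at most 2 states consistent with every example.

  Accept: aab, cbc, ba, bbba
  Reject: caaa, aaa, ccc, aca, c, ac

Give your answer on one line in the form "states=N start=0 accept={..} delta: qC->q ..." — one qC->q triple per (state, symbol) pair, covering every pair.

Fold the examples into a partial DFA from state 0: repeatedly fix the first undefined (state, symbol) met by the shortest-then-alphabetical prefix, trying targets in increasing order and rejecting any under which an Accept and a Reject string meet in one state with the same remainder; add a state when all current targets are rejected. Accepting states are where Accept strings end.
a: 0a undefined. 0a->0: ok.
b: 0b undefined. 0b->0: no, aab/aaa meet in 0. Open state 1: 0b->1.
c: 0c undefined. 0c->0: ok.
ba: 1a undefined. 1a->0: no, ba/caaa meet in 0. 1a->1: ok.
bb: 1b undefined. 1b->0: ok.
cbc: 1c undefined. 1c->0: no, cbc/caaa meet in 0. 1c->1: ok.
All examples now run through 2 states with every (state, symbol) defined. Accept strings end in {1}, Reject strings end in {0}; accept={1}.

states=2 start=0 accept={1} delta: 0a->0 0b->1 0c->0 1a->1 1b->0 1c->1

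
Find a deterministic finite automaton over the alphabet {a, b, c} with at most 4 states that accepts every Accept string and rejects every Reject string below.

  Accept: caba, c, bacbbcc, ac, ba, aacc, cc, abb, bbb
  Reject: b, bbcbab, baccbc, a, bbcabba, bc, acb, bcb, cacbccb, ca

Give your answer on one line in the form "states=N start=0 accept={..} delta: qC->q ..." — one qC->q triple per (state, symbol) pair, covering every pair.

State merging on the prefix tree: take the shortest (then alphabetical) example prefix whose next move is undefined and point that move at state 0, else 1, else 2, ...; a target is out if some Accept/Reject pair would then sit in one state with the same input left (inseparable). If every existing state is out, open a new one.
a: 0a undefined. 0a->0: ok.
b: 0b undefined. 0b->0: no, c/bc meet in 0 with "c" left. Open state 1: 0b->1.
c: 0c undefined. 0c->0: no, c/a meet in 0. 0c->1: no, c/b meet in 1. Open state 2: 0c->2.
ba: 1a undefined. 1a->0: no, ba/a meet in 0. 1a->1: no, ba/b meet in 1. 1a->2: ok.
bb: 1b undefined. 1b->0: no, abb/a meet in 0. 1b->1: no, abb/b meet in 1. 1b->2: no, bbb/acb meet in 2 with "b" left. Open state 3: 1b->3.
bc: 1c undefined. 1c->0: ok.
ca: 2a undefined. 2a->0: ok.
cc: 2c undefined. 2c->0: no, aacc/a meet in 0. 2c->1: no, aacc/b meet in 1. 2c->2: ok.
acb: 2b undefined. 2b->0: no, caba/baccbc meet in 2. 2b->1: ok.
bbb: 3b undefined. 3b->0: no, bbb/baccbc meet in 0. 3b->1: no, bbb/b meet in 1. 3b->2: ok.
bbc: 3c undefined. 3c->0: ok.
bbcabba: 3a undefined. 3a->0: ok.
All examples now run through 4 states with every (state, symbol) defined. Accept strings end in {2,3}, Reject strings end in {0,1}; accept={2,3}.

states=4 start=0 accept={2,3} delta: 0a->0 0b->1 0c->2 1a->2 1b->3 1c->0 2a->0 2b->1 2c->2 3a->0 3b->2 3c->0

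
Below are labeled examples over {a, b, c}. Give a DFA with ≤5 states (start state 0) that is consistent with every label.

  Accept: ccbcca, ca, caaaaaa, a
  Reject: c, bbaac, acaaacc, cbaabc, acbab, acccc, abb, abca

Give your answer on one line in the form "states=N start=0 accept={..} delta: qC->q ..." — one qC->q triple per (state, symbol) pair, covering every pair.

states=3 start=0 accept={0} delta: 0a->0 0b->1 0c->1 1a->0 1b->1 1c->2 2a->1 2b->1 2c->0

Grow the machine one transition at a time. Run the examples from 0; the earliest place one falls off (shortest prefix, ties alphabetical) gets sent to the lowest-numbered state that keeps every Accept/Reject pair distinguishable — a pair clashes when both reach the same state with identical unread suffix — and to a fresh state only if none does.
a: 0a undefined. 0a->0: ok.
b: 0b undefined. 0b->0: no, ca/abca meet in 0 with "ca" left. Open state 1: 0b->1.
c: 0c undefined. 0c->0: no, ca/c meet in 0. 0c->1: ok.
bb: 1b undefined. 1b->0: no, a/abb meet in 0. 1b->1: ok.
ca: 1a undefined. 1a->0: ok.
cc: 1c undefined. 1c->0: no, ccbcca/acaaacc meet in 0. 1c->1: no, ccbcca/abca meet in 0. Open state 2: 1c->2.
ccb: 2b undefined. 2b->0: no, ccbcca/abca meet in 2 with "a" left. 2b->1: ok.
abca: 2a undefined. 2a->0: no, ca/abca meet in 0. 2a->1: ok.
accc: 2c undefined. 2c->0: ok.
All examples now run through 3 states with every (state, symbol) defined. Accept strings end in {0}, Reject strings end in {1,2}; accept={0}.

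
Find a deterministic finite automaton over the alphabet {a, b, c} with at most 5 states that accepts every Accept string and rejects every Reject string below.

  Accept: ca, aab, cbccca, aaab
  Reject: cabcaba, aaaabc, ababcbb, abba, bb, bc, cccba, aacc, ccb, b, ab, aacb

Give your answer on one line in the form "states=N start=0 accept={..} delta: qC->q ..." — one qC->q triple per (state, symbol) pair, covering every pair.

states=3 start=0 accept={2} delta: 0a->1 0b->0 0c->1 1a->2 1b->0 1c->0 2a->2 2b->2 2c->0

State merging on the prefix tree: take the shortest (then alphabetical) example prefix whose next move is undefined and point that move at state 0, else 1, else 2, ...; a target is out if some Accept/Reject pair would then sit in one state with the same input left (inseparable). If every existing state is out, open a new one.
a: 0a undefined. 0a->0: no, aab/b meet in 0 with "b" left. Open state 1: 0a->1.
b: 0b undefined. 0b->0: ok.
c: 0c undefined. 0c->0: no, ca/cccba meet in 1. 0c->1: ok.
aa: 1a undefined. 1a->0: no, ca/bb meet in 0. 1a->1: no, ca/bc meet in 1. Open state 2: 1a->2.
ab: 1b undefined. 1b->0: ok.
cc: 1c undefined. 1c->0: ok.
aaa: 2a undefined. 2a->0: no, aaab/ababcbb meet in 0. 2a->1: no, aaab/ababcbb meet in 0. 2a->2: ok.
aab: 2b undefined. 2b->0: no, aab/ababcbb meet in 0. 2b->1: no, aab/cabcaba meet in 1. 2b->2: ok.
aac: 2c undefined. 2c->0: ok.
All examples now run through 3 states with every (state, symbol) defined. Accept strings end in {2}, Reject strings end in {0,1}; accept={2}.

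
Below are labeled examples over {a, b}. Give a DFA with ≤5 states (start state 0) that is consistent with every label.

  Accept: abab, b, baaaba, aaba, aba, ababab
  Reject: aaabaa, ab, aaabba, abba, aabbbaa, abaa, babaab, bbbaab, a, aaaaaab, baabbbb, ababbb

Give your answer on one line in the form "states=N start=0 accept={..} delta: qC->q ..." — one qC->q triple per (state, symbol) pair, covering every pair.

states=5 start=0 accept={0,3,4} delta: 0a->1 0b->0 1a->1 1b->2 2a->3 2b->1 3a->1 3b->4 4a->0 4b->1

Fold the examples into a partial DFA from state 0: repeatedly fix the first undefined (state, symbol) met by the shortest-then-alphabetical prefix, trying targets in increasing order and rejecting any under which an Accept and a Reject string meet in one state with the same remainder; add a state when all current targets are rejected. Accepting states are where Accept strings end.
a: 0a undefined. 0a->0: no, b/ab meet in 0 with "b" left. Open state 1: 0a->1.
b: 0b undefined. 0b->0: ok.
aa: 1a undefined. 1a->0: no, b/aabbbaa meet in 0. 1a->1: ok.
ab: 1b undefined. 1b->0: no, abab/ab meet in 0. 1b->1: no, abab/aaabaa meet in 1. Open state 2: 1b->2.
aba: 2a undefined. 2a->0: no, abab/ababbb meet in 0. 2a->1: no, abab/ab meet in 2. 2a->2: no, abab/babaab meet in 2 with "b" left. Open state 3: 2a->3.
abb: 2b undefined. 2b->0: no, b/baabbbb meet in 0. 2b->1: ok.
abaa: 3a undefined. 3a->0: no, b/aaabaa meet in 0. 3a->1: ok.
abab: 3b undefined. 3b->0: no, abab/ababbb meet in 0. 3b->1: no, abab/aaabaa meet in 1. 3b->2: no, abab/ab meet in 2. 3b->3: no, abab/ababbb meet in 3. Open state 4: 3b->4.
ababa: 4a undefined. 4a->0: ok.
ababb: 4b undefined. 4b->0: no, b/ababbb meet in 0. 4b->1: ok.
All examples now run through 5 states with every (state, symbol) defined. Accept strings end in {0,3,4}, Reject strings end in {1,2}; accept={0,3,4}.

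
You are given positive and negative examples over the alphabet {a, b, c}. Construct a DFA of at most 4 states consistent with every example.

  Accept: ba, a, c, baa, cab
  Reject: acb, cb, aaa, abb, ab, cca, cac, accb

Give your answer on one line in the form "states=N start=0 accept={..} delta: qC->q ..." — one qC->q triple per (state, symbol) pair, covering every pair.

states=4 start=0 accept={1,2} delta: 0a->1 0b->0 0c->1 1a->2 1b->0 1c->3 2a->0 2b->1 2c->0 3a->0 3b->0 3c->0

Grow the machine one transition at a time. Run the examples from 0; the earliest place one falls off (shortest prefix, ties alphabetical) gets sent to the lowest-numbered state that keeps every Accept/Reject pair distinguishable — a pair clashes when both reach the same state with identical unread suffix — and to a fresh state only if none does.
a: 0a undefined. 0a->0: no, a/aaa meet in 0. Open state 1: 0a->1.
b: 0b undefined. 0b->0: ok.
c: 0c undefined. 0c->0: no, ba/cca meet in 1. 0c->1: ok.
aa: 1a undefined. 1a->0: no, ba/aaa meet in 1. 1a->1: no, ba/aaa meet in 1. Open state 2: 1a->2.
ab: 1b undefined. 1b->0: ok.
ac: 1c undefined. 1c->0: no, ba/cca meet in 1. 1c->1: no, baa/cca meet in 2. 1c->2: no, cab/acb meet in 2 with "b" left. Open state 3: 1c->3.
aaa: 2a undefined. 2a->0: ok.
acb: 3b undefined. 3b->0: ok.
acc: 3c undefined. 3c->0: ok.
cab: 2b undefined. 2b->0: no, cab/acb meet in 0. 2b->1: ok.
cac: 2c undefined. 2c->0: ok.
cca: 3a undefined. 3a->0: ok.
All examples now run through 4 states with every (state, symbol) defined. Accept strings end in {1,2}, Reject strings end in {0}; accept={1,2}.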